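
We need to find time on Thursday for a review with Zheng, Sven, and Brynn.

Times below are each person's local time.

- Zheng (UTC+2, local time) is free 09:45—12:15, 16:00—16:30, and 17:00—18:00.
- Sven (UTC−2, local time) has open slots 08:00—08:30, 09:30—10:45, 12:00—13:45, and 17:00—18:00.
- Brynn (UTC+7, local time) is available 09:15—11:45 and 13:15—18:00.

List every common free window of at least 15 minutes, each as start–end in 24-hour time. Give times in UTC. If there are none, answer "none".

Zheng → UTC: 07:45–10:15, 14:00–14:30, 15:00–16:00.
Sven → UTC: 10:00–10:30, 11:30–12:45, 14:00–15:45, 19:00–20:00.
Brynn → UTC: 02:15–04:45, 06:15–11:00.
Zheng ∩ Sven: 10:00–10:15, 14:00–14:30, 15:00–15:45.
Zheng ∩ Sven ∩ Brynn: 10:00–10:15.
Windows ≥ 15 min: 10:00–10:15.

10:00–10:15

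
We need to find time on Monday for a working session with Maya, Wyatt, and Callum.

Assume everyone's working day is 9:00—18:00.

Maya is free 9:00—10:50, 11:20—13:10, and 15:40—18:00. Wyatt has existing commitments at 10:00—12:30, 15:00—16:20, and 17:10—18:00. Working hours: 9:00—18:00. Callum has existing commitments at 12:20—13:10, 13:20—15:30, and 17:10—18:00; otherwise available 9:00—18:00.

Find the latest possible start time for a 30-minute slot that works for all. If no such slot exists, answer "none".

Wyatt free within 09:00–18:00: 09:00–10:00, 12:30–15:00, 16:20–17:10.
Callum free within 09:00–18:00: 09:00–12:20, 13:10–13:20, 15:30–17:10.
Maya ∩ Wyatt: 09:00–10:00, 12:30–13:10, 16:20–17:10.
Maya ∩ Wyatt ∩ Callum: 09:00–10:00, 16:20–17:10.
Windows ≥ 30 min: 09:00–10:00, 16:20–17:10.
Latest start in the last window 16:20–17:10 is 17:10 − 30 min = 16:40.

16:40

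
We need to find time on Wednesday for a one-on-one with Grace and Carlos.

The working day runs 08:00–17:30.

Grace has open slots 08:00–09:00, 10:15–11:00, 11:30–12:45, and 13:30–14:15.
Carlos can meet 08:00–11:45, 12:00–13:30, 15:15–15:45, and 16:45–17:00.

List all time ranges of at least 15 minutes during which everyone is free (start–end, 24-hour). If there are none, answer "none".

08:00–09:00, 10:15–11:00, 11:30–11:45, 12:00–12:45

Grace ∩ Carlos: 08:00–09:00, 10:15–11:00, 11:30–11:45, 12:00–12:45.
Windows ≥ 15 min: 08:00–09:00, 10:15–11:00, 11:30–11:45, 12:00–12:45.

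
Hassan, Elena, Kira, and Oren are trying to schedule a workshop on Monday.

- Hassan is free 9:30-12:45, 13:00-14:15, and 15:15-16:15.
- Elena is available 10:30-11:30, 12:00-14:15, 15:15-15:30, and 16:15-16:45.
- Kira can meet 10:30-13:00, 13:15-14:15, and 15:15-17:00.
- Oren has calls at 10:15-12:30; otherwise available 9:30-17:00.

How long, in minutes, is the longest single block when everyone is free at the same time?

Oren free within 09:30–17:00: 09:30–10:15, 12:30–17:00.
Hassan ∩ Elena: 10:30–11:30, 12:00–12:45, 13:00–14:15, 15:15–15:30.
Hassan ∩ Elena ∩ Kira: 10:30–11:30, 12:00–12:45, 13:15–14:15, 15:15–15:30.
Hassan ∩ Elena ∩ Kira ∩ Oren: 12:30–12:45, 13:15–14:15, 15:15–15:30.
Common window lengths: 15, 60, 15 min; longest is 60.

60 minutes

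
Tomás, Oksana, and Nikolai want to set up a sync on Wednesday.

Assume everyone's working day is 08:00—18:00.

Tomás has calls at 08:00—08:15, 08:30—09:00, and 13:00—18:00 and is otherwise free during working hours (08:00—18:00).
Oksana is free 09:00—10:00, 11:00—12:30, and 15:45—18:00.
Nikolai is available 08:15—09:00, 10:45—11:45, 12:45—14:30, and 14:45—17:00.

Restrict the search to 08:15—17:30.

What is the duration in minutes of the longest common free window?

Tomás free within 08:00–18:00: 08:15–08:30, 09:00–13:00.
Tomás ∩ Oksana: 09:00–10:00, 11:00–12:30.
Tomás ∩ Oksana ∩ Nikolai: 11:00–11:45.
Restricted to 08:15–17:30: 11:00–11:45.
Single common window of 45 minutes.

45 minutes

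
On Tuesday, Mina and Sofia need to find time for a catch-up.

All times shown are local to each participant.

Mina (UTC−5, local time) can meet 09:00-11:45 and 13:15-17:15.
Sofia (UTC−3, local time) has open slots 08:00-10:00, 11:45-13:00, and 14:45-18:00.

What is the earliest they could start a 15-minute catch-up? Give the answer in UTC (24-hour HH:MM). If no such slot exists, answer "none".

14:45

Mina → UTC: 14:00–16:45, 18:15–22:15.
Sofia → UTC: 11:00–13:00, 14:45–16:00, 17:45–21:00.
Mina ∩ Sofia: 14:45–16:00, 18:15–21:00.
Windows ≥ 15 min: 14:45–16:00, 18:15–21:00.
Earliest such window starts at 14:45.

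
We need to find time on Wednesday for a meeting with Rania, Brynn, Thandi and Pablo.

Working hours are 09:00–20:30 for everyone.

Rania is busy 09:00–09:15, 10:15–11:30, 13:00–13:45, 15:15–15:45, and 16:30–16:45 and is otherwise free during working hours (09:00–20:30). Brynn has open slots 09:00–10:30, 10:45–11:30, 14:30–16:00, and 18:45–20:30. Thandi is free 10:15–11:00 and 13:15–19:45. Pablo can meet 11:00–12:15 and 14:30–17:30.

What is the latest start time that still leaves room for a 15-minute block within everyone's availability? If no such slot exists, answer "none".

Rania free within 09:00–20:30: 09:15–10:15, 11:30–13:00, 13:45–15:15, 15:45–16:30, 16:45–20:30.
Rania ∩ Brynn: 09:15–10:15, 14:30–15:15, 15:45–16:00, 18:45–20:30.
Rania ∩ Brynn ∩ Thandi: 14:30–15:15, 15:45–16:00, 18:45–19:45.
Rania ∩ Brynn ∩ Thandi ∩ Pablo: 14:30–15:15, 15:45–16:00.
Windows ≥ 15 min: 14:30–15:15, 15:45–16:00.
Latest start in the last window 15:45–16:00 is 16:00 − 15 min = 15:45.

15:45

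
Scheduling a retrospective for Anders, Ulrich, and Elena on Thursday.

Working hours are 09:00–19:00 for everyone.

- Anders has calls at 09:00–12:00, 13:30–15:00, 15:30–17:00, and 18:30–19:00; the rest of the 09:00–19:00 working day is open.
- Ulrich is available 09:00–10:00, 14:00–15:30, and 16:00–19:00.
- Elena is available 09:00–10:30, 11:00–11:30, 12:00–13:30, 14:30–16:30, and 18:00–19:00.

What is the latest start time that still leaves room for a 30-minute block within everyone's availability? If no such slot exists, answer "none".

18:00

Anders free within 09:00–19:00: 12:00–13:30, 15:00–15:30, 17:00–18:30.
Anders ∩ Ulrich: 15:00–15:30, 17:00–18:30.
Anders ∩ Ulrich ∩ Elena: 15:00–15:30, 18:00–18:30.
Windows ≥ 30 min: 15:00–15:30, 18:00–18:30.
Latest start in the last window 18:00–18:30 is 18:30 − 30 min = 18:00.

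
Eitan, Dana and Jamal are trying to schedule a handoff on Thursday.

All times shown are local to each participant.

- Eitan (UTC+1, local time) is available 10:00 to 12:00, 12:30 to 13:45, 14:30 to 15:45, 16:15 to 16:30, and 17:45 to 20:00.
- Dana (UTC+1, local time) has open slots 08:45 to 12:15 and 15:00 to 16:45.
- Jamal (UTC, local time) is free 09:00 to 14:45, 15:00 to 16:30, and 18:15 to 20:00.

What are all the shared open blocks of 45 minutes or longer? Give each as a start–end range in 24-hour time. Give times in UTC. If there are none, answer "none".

09:00–11:00, 14:00–14:45

Eitan → UTC: 09:00–11:00, 11:30–12:45, 13:30–14:45, 15:15–15:30, 16:45–19:00.
Dana → UTC: 07:45–11:15, 14:00–15:45.
Jamal → UTC: 09:00–14:45, 15:00–16:30, 18:15–20:00.
Eitan ∩ Dana: 09:00–11:00, 14:00–14:45, 15:15–15:30.
Eitan ∩ Dana ∩ Jamal: 09:00–11:00, 14:00–14:45, 15:15–15:30.
Windows ≥ 45 min: 09:00–11:00, 14:00–14:45.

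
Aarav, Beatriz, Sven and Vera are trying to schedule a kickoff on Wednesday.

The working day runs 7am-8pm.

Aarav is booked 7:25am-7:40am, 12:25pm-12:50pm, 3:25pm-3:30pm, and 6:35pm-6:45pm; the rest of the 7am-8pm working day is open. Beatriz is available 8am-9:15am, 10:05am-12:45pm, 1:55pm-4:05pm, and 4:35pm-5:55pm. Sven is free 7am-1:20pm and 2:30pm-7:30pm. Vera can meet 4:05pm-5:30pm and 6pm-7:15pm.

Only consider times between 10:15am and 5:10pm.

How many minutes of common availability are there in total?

35 minutes

Aarav free within 07:00–20:00: 07:00–07:25, 07:40–12:25, 12:50–15:25, 15:30–18:35, 18:45–20:00.
Aarav ∩ Beatriz: 08:00–09:15, 10:05–12:25, 13:55–15:25, 15:30–16:05, 16:35–17:55.
Aarav ∩ Beatriz ∩ Sven: 08:00–09:15, 10:05–12:25, 14:30–15:25, 15:30–16:05, 16:35–17:55.
Aarav ∩ Beatriz ∩ Sven ∩ Vera: 16:35–17:30.
Restricted to 10:15–17:10: 16:35–17:10.
Total common minutes: 35.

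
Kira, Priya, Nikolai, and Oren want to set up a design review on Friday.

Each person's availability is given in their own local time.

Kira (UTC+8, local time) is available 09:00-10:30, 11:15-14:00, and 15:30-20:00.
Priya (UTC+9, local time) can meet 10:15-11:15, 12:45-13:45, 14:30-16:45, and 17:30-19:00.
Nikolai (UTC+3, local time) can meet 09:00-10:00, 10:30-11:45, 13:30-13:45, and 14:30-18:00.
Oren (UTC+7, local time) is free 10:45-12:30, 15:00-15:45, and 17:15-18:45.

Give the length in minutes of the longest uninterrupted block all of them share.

Kira → UTC: 01:00–02:30, 03:15–06:00, 07:30–12:00.
Priya → UTC: 01:15–02:15, 03:45–04:45, 05:30–07:45, 08:30–10:00.
Nikolai → UTC: 06:00–07:00, 07:30–08:45, 10:30–10:45, 11:30–15:00.
Oren → UTC: 03:45–05:30, 08:00–08:45, 10:15–11:45.
Kira ∩ Priya: 01:15–02:15, 03:45–04:45, 05:30–06:00, 07:30–07:45, 08:30–10:00.
Kira ∩ Priya ∩ Nikolai: 07:30–07:45, 08:30–08:45.
Kira ∩ Priya ∩ Nikolai ∩ Oren: 08:30–08:45.
Single common window of 15 minutes.

15 minutes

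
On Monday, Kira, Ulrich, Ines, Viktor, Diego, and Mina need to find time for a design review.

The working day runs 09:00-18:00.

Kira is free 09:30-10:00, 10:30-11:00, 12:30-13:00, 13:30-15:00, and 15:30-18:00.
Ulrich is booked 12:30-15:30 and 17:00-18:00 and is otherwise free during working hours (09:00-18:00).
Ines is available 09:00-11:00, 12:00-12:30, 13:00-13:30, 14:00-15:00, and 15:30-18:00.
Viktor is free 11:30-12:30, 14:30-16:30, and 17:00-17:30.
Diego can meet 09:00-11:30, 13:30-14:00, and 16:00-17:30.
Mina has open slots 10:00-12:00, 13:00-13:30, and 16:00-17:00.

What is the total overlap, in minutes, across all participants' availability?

30 minutes

Ulrich free within 09:00–18:00: 09:00–12:30, 15:30–17:00.
Kira ∩ Ulrich: 09:30–10:00, 10:30–11:00, 15:30–17:00.
Kira ∩ Ulrich ∩ Ines: 09:30–10:00, 10:30–11:00, 15:30–17:00.
Kira ∩ Ulrich ∩ Ines ∩ Viktor: 15:30–16:30.
Kira ∩ Ulrich ∩ Ines ∩ Viktor ∩ Diego: 16:00–16:30.
Kira ∩ Ulrich ∩ Ines ∩ Viktor ∩ Diego ∩ Mina: 16:00–16:30.
Total common minutes: 30.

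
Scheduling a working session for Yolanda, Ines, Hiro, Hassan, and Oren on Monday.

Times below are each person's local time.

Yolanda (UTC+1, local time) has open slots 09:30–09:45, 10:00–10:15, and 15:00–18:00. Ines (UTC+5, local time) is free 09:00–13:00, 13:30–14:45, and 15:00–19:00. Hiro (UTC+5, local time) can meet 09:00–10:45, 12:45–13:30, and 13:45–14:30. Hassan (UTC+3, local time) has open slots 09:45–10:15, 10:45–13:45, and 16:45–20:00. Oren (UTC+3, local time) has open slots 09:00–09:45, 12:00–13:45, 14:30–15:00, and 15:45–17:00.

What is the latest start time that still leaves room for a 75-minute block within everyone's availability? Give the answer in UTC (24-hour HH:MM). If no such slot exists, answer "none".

Yolanda → UTC: 08:30–08:45, 09:00–09:15, 14:00–17:00.
Ines → UTC: 04:00–08:00, 08:30–09:45, 10:00–14:00.
Hiro → UTC: 04:00–05:45, 07:45–08:30, 08:45–09:30.
Hassan → UTC: 06:45–07:15, 07:45–10:45, 13:45–17:00.
Oren → UTC: 06:00–06:45, 09:00–10:45, 11:30–12:00, 12:45–14:00.
Yolanda ∩ Ines: 08:30–08:45, 09:00–09:15.
Yolanda ∩ Ines ∩ Hiro: 09:00–09:15.
Yolanda ∩ Ines ∩ Hiro ∩ Hassan: 09:00–09:15.
Yolanda ∩ Ines ∩ Hiro ∩ Hassan ∩ Oren: 09:00–09:15.
Windows ≥ 75 min: (none).

none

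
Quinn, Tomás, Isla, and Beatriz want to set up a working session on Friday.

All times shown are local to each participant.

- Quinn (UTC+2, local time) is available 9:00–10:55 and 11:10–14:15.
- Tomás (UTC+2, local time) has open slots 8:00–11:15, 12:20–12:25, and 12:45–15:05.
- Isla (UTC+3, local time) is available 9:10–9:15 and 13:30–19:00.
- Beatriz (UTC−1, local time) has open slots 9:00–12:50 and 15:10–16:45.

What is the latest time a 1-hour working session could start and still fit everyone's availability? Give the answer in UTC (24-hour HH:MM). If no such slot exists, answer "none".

Quinn → UTC: 07:00–08:55, 09:10–12:15.
Tomás → UTC: 06:00–09:15, 10:20–10:25, 10:45–13:05.
Isla → UTC: 06:10–06:15, 10:30–16:00.
Beatriz → UTC: 10:00–13:50, 16:10–17:45.
Quinn ∩ Tomás: 07:00–08:55, 09:10–09:15, 10:20–10:25, 10:45–12:15.
Quinn ∩ Tomás ∩ Isla: 10:45–12:15.
Quinn ∩ Tomás ∩ Isla ∩ Beatriz: 10:45–12:15.
Windows ≥ 60 min: 10:45–12:15.
Latest start in the last window 10:45–12:15 is 12:15 − 60 min = 11:15.

11:15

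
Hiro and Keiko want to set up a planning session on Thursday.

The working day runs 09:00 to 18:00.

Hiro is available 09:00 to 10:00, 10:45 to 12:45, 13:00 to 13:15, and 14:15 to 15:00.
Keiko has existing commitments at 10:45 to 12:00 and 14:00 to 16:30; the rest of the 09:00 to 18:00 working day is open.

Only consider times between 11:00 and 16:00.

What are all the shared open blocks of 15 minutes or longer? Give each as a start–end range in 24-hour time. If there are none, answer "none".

Keiko free within 09:00–18:00: 09:00–10:45, 12:00–14:00, 16:30–18:00.
Hiro ∩ Keiko: 09:00–10:00, 12:00–12:45, 13:00–13:15.
Restricted to 11:00–16:00: 12:00–12:45, 13:00–13:15.
Windows ≥ 15 min: 12:00–12:45, 13:00–13:15.

12:00–12:45, 13:00–13:15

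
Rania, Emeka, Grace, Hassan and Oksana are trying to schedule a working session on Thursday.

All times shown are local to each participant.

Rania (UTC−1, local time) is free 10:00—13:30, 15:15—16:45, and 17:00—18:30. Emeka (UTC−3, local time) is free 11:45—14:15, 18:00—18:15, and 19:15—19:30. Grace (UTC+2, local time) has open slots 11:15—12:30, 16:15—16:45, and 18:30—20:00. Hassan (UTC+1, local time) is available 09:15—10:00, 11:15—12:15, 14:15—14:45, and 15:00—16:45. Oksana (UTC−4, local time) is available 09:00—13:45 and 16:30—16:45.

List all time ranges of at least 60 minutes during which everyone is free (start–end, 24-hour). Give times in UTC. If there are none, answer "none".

none

Rania → UTC: 11:00–14:30, 16:15–17:45, 18:00–19:30.
Emeka → UTC: 14:45–17:15, 21:00–21:15, 22:15–22:30.
Grace → UTC: 09:15–10:30, 14:15–14:45, 16:30–18:00.
Hassan → UTC: 08:15–09:00, 10:15–11:15, 13:15–13:45, 14:00–15:45.
Oksana → UTC: 13:00–17:45, 20:30–20:45.
Rania ∩ Emeka: 16:15–17:15.
Rania ∩ Emeka ∩ Grace: 16:30–17:15.
Rania ∩ Emeka ∩ Grace ∩ Hassan: (none).
Rania ∩ Emeka ∩ Grace ∩ Hassan ∩ Oksana: (none).
Windows ≥ 60 min: (none).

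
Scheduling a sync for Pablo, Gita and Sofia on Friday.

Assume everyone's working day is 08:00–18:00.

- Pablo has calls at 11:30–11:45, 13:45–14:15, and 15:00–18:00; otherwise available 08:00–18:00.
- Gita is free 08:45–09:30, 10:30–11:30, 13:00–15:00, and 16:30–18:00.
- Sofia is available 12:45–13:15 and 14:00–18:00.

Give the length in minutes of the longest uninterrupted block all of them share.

Pablo free within 08:00–18:00: 08:00–11:30, 11:45–13:45, 14:15–15:00.
Pablo ∩ Gita: 08:45–09:30, 10:30–11:30, 13:00–13:45, 14:15–15:00.
Pablo ∩ Gita ∩ Sofia: 13:00–13:15, 14:15–15:00.
Common window lengths: 15, 45 min; longest is 45.

45 minutes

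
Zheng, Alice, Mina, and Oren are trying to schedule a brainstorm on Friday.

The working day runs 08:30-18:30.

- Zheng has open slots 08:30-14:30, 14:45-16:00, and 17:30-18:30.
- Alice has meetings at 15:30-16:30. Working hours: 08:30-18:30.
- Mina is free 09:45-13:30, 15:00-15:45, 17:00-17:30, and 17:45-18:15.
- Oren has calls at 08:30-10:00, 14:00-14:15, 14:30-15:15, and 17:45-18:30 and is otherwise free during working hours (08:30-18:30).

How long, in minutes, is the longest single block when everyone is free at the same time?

210 minutes

Alice free within 08:30–18:30: 08:30–15:30, 16:30–18:30.
Oren free within 08:30–18:30: 10:00–14:00, 14:15–14:30, 15:15–17:45.
Zheng ∩ Alice: 08:30–14:30, 14:45–15:30, 17:30–18:30.
Zheng ∩ Alice ∩ Mina: 09:45–13:30, 15:00–15:30, 17:45–18:15.
Zheng ∩ Alice ∩ Mina ∩ Oren: 10:00–13:30, 15:15–15:30.
Common window lengths: 210, 15 min; longest is 210.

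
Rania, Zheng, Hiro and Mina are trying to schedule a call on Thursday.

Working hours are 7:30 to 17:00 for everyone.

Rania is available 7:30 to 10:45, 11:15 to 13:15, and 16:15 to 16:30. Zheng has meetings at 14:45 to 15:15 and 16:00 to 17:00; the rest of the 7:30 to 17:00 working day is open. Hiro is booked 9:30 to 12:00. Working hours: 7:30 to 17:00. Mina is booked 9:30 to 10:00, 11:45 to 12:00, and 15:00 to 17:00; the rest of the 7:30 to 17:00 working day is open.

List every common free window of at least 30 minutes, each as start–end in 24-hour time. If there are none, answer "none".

07:30–09:30, 12:00–13:15

Zheng free within 07:30–17:00: 07:30–14:45, 15:15–16:00.
Hiro free within 07:30–17:00: 07:30–09:30, 12:00–17:00.
Mina free within 07:30–17:00: 07:30–09:30, 10:00–11:45, 12:00–15:00.
Rania ∩ Zheng: 07:30–10:45, 11:15–13:15.
Rania ∩ Zheng ∩ Hiro: 07:30–09:30, 12:00–13:15.
Rania ∩ Zheng ∩ Hiro ∩ Mina: 07:30–09:30, 12:00–13:15.
Windows ≥ 30 min: 07:30–09:30, 12:00–13:15.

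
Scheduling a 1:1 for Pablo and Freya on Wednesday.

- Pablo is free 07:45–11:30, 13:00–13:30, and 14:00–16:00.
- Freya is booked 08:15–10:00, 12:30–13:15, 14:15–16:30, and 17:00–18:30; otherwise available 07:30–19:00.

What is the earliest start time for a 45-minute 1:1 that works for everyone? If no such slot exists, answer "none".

Freya free within 07:30–19:00: 07:30–08:15, 10:00–12:30, 13:15–14:15, 16:30–17:00, 18:30–19:00.
Pablo ∩ Freya: 07:45–08:15, 10:00–11:30, 13:15–13:30, 14:00–14:15.
Windows ≥ 45 min: 10:00–11:30.
Earliest such window starts at 10:00.

10:00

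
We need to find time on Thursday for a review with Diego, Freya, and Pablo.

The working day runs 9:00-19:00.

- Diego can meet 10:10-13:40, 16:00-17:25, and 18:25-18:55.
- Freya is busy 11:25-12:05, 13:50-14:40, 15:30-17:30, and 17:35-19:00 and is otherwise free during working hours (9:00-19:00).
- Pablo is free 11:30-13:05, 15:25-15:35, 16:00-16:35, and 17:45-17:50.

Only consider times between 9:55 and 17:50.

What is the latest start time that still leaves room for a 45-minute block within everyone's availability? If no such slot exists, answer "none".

12:20

Freya free within 09:00–19:00: 09:00–11:25, 12:05–13:50, 14:40–15:30, 17:30–17:35.
Diego ∩ Freya: 10:10–11:25, 12:05–13:40.
Diego ∩ Freya ∩ Pablo: 12:05–13:05.
Restricted to 09:55–17:50: 12:05–13:05.
Windows ≥ 45 min: 12:05–13:05.
Latest start in the last window 12:05–13:05 is 13:05 − 45 min = 12:20.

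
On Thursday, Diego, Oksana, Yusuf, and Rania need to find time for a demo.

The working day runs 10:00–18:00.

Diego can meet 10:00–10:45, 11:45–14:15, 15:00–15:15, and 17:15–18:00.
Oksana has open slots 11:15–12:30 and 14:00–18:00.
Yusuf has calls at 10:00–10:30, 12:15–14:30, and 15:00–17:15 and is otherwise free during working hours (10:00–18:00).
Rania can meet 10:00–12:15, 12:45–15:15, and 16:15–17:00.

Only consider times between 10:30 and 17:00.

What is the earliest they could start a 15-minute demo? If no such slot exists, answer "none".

11:45

Yusuf free within 10:00–18:00: 10:30–12:15, 14:30–15:00, 17:15–18:00.
Diego ∩ Oksana: 11:45–12:30, 14:00–14:15, 15:00–15:15, 17:15–18:00.
Diego ∩ Oksana ∩ Yusuf: 11:45–12:15, 17:15–18:00.
Diego ∩ Oksana ∩ Yusuf ∩ Rania: 11:45–12:15.
Restricted to 10:30–17:00: 11:45–12:15.
Windows ≥ 15 min: 11:45–12:15.
Earliest such window starts at 11:45.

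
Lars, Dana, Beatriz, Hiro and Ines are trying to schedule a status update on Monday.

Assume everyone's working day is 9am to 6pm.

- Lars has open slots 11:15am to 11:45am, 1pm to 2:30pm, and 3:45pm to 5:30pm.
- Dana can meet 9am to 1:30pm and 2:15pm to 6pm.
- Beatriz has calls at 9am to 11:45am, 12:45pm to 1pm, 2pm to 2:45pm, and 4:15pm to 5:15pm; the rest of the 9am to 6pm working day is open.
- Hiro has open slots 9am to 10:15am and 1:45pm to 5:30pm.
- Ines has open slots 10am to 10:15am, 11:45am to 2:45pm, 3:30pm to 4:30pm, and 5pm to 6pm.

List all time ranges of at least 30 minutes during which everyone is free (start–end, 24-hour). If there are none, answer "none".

Beatriz free within 09:00–18:00: 11:45–12:45, 13:00–14:00, 14:45–16:15, 17:15–18:00.
Lars ∩ Dana: 11:15–11:45, 13:00–13:30, 14:15–14:30, 15:45–17:30.
Lars ∩ Dana ∩ Beatriz: 13:00–13:30, 15:45–16:15, 17:15–17:30.
Lars ∩ Dana ∩ Beatriz ∩ Hiro: 15:45–16:15, 17:15–17:30.
Lars ∩ Dana ∩ Beatriz ∩ Hiro ∩ Ines: 15:45–16:15, 17:15–17:30.
Windows ≥ 30 min: 15:45–16:15.

15:45–16:15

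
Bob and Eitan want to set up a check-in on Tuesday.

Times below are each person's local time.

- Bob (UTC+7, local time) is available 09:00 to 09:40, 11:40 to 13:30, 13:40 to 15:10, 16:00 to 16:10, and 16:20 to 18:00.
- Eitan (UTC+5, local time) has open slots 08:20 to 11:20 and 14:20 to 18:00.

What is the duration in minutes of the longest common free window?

100 minutes

Bob → UTC: 02:00–02:40, 04:40–06:30, 06:40–08:10, 09:00–09:10, 09:20–11:00.
Eitan → UTC: 03:20–06:20, 09:20–13:00.
Bob ∩ Eitan: 04:40–06:20, 09:20–11:00.
Common window lengths: 100, 100 min; longest is 100.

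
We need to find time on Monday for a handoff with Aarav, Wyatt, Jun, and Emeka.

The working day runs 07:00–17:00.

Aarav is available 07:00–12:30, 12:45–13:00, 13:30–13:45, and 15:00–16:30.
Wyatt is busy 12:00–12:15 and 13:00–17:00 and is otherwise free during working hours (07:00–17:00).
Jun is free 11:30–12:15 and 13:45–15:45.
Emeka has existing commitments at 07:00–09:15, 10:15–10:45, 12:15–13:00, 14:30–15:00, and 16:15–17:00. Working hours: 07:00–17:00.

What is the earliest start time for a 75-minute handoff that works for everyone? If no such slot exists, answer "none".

Wyatt free within 07:00–17:00: 07:00–12:00, 12:15–13:00.
Emeka free within 07:00–17:00: 09:15–10:15, 10:45–12:15, 13:00–14:30, 15:00–16:15.
Aarav ∩ Wyatt: 07:00–12:00, 12:15–12:30, 12:45–13:00.
Aarav ∩ Wyatt ∩ Jun: 11:30–12:00.
Aarav ∩ Wyatt ∩ Jun ∩ Emeka: 11:30–12:00.
Windows ≥ 75 min: (none).

none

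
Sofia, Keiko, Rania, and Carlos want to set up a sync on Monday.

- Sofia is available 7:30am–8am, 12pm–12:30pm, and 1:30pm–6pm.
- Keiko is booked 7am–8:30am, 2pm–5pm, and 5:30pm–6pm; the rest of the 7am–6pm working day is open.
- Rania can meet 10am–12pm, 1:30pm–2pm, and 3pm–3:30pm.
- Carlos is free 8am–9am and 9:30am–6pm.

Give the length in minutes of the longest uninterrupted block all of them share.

Keiko free within 07:00–18:00: 08:30–14:00, 17:00–17:30.
Sofia ∩ Keiko: 12:00–12:30, 13:30–14:00, 17:00–17:30.
Sofia ∩ Keiko ∩ Rania: 13:30–14:00.
Sofia ∩ Keiko ∩ Rania ∩ Carlos: 13:30–14:00.
Single common window of 30 minutes.

30 minutes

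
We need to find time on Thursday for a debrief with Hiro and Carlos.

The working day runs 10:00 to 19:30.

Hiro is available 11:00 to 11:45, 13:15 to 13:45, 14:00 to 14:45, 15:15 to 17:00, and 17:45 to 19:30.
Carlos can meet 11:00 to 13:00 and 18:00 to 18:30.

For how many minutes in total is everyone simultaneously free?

Hiro ∩ Carlos: 11:00–11:45, 18:00–18:30.
Total common minutes: 45 + 30 = 75.

75 minutes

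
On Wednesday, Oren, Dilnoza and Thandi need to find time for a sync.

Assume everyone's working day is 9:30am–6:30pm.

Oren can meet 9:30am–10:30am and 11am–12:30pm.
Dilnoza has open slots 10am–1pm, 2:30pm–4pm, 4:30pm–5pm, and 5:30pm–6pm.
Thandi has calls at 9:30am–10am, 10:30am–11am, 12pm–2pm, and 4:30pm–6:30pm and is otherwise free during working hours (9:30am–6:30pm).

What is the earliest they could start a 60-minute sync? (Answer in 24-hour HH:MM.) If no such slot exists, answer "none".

11:00

Thandi free within 09:30–18:30: 10:00–10:30, 11:00–12:00, 14:00–16:30.
Oren ∩ Dilnoza: 10:00–10:30, 11:00–12:30.
Oren ∩ Dilnoza ∩ Thandi: 10:00–10:30, 11:00–12:00.
Windows ≥ 60 min: 11:00–12:00.
Earliest such window starts at 11:00.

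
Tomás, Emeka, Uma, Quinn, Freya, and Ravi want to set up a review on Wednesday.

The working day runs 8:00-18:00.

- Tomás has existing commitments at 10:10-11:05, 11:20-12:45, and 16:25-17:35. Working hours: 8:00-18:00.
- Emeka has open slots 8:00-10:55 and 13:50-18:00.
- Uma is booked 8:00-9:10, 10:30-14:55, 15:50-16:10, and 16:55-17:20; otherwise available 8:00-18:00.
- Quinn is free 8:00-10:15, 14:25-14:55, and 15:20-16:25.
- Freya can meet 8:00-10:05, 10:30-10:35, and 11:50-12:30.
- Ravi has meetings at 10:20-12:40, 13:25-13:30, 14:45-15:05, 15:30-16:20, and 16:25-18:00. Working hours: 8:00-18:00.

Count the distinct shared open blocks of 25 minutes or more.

1

Tomás free within 08:00–18:00: 08:00–10:10, 11:05–11:20, 12:45–16:25, 17:35–18:00.
Uma free within 08:00–18:00: 09:10–10:30, 14:55–15:50, 16:10–16:55, 17:20–18:00.
Ravi free within 08:00–18:00: 08:00–10:20, 12:40–13:25, 13:30–14:45, 15:05–15:30, 16:20–16:25.
Tomás ∩ Emeka: 08:00–10:10, 13:50–16:25, 17:35–18:00.
Tomás ∩ Emeka ∩ Uma: 09:10–10:10, 14:55–15:50, 16:10–16:25, 17:35–18:00.
Tomás ∩ Emeka ∩ Uma ∩ Quinn: 09:10–10:10, 15:20–15:50, 16:10–16:25.
Tomás ∩ Emeka ∩ Uma ∩ Quinn ∩ Freya: 09:10–10:05.
Tomás ∩ Emeka ∩ Uma ∩ Quinn ∩ Freya ∩ Ravi: 09:10–10:05.
Windows ≥ 25 min: 09:10–10:05.
That's 1 window.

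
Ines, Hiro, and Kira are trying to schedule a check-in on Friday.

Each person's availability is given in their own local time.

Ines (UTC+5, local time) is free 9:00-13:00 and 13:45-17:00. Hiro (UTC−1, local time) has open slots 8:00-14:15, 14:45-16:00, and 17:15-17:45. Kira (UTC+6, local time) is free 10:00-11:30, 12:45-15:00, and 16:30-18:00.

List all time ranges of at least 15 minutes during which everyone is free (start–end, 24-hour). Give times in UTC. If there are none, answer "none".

Ines → UTC: 04:00–08:00, 08:45–12:00.
Hiro → UTC: 09:00–15:15, 15:45–17:00, 18:15–18:45.
Kira → UTC: 04:00–05:30, 06:45–09:00, 10:30–12:00.
Ines ∩ Hiro: 09:00–12:00.
Ines ∩ Hiro ∩ Kira: 10:30–12:00.
Windows ≥ 15 min: 10:30–12:00.

10:30–12:00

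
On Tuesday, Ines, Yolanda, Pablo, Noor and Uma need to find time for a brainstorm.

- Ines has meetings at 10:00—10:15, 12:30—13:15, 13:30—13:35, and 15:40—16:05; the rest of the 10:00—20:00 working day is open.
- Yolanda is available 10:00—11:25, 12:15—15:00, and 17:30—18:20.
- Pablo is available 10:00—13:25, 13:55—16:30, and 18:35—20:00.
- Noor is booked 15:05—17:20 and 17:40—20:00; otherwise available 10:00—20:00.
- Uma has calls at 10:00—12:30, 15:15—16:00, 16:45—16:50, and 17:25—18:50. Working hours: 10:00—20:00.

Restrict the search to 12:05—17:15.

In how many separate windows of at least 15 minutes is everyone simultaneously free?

1

Ines free within 10:00–20:00: 10:15–12:30, 13:15–13:30, 13:35–15:40, 16:05–20:00.
Noor free within 10:00–20:00: 10:00–15:05, 17:20–17:40.
Uma free within 10:00–20:00: 12:30–15:15, 16:00–16:45, 16:50–17:25, 18:50–20:00.
Ines ∩ Yolanda: 10:15–11:25, 12:15–12:30, 13:15–13:30, 13:35–15:00, 17:30–18:20.
Ines ∩ Yolanda ∩ Pablo: 10:15–11:25, 12:15–12:30, 13:15–13:25, 13:55–15:00.
Ines ∩ Yolanda ∩ Pablo ∩ Noor: 10:15–11:25, 12:15–12:30, 13:15–13:25, 13:55–15:00.
Ines ∩ Yolanda ∩ Pablo ∩ Noor ∩ Uma: 13:15–13:25, 13:55–15:00.
Restricted to 12:05–17:15: 13:15–13:25, 13:55–15:00.
Windows ≥ 15 min: 13:55–15:00.
That's 1 window.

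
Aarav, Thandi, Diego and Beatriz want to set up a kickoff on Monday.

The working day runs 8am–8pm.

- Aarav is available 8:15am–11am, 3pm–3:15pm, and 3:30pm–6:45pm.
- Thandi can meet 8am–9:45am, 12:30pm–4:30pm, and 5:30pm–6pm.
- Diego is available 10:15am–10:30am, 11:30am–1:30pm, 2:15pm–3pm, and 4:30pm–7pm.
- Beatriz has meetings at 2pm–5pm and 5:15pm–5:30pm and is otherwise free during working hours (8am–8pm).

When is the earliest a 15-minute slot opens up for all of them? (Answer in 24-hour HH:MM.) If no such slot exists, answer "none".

Beatriz free within 08:00–20:00: 08:00–14:00, 17:00–17:15, 17:30–20:00.
Aarav ∩ Thandi: 08:15–09:45, 15:00–15:15, 15:30–16:30, 17:30–18:00.
Aarav ∩ Thandi ∩ Diego: 17:30–18:00.
Aarav ∩ Thandi ∩ Diego ∩ Beatriz: 17:30–18:00.
Windows ≥ 15 min: 17:30–18:00.
Earliest such window starts at 17:30.

17:30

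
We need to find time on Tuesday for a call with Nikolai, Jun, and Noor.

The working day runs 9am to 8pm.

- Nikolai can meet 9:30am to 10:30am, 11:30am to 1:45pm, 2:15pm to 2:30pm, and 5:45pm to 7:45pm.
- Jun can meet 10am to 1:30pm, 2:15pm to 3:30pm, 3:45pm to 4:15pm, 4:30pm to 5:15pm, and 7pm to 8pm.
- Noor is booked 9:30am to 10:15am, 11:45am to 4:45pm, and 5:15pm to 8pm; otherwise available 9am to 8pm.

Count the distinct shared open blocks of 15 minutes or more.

2

Noor free within 09:00–20:00: 09:00–09:30, 10:15–11:45, 16:45–17:15.
Nikolai ∩ Jun: 10:00–10:30, 11:30–13:30, 14:15–14:30, 19:00–19:45.
Nikolai ∩ Jun ∩ Noor: 10:15–10:30, 11:30–11:45.
Windows ≥ 15 min: 10:15–10:30, 11:30–11:45.
That's 2 windows.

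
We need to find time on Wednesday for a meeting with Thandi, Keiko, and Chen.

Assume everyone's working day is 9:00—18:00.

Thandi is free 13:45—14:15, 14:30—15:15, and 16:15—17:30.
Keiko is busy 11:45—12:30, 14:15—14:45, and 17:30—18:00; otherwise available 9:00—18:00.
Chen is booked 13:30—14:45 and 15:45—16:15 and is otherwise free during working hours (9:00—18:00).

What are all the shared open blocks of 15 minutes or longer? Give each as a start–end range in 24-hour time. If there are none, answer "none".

Keiko free within 09:00–18:00: 09:00–11:45, 12:30–14:15, 14:45–17:30.
Chen free within 09:00–18:00: 09:00–13:30, 14:45–15:45, 16:15–18:00.
Thandi ∩ Keiko: 13:45–14:15, 14:45–15:15, 16:15–17:30.
Thandi ∩ Keiko ∩ Chen: 14:45–15:15, 16:15–17:30.
Windows ≥ 15 min: 14:45–15:15, 16:15–17:30.

14:45–15:15, 16:15–17:30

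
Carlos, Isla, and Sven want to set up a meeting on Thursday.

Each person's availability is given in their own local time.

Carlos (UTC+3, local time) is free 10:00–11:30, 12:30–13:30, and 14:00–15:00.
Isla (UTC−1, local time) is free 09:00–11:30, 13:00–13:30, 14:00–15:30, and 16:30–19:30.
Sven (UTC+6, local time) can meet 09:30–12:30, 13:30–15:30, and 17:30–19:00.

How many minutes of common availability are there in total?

Carlos → UTC: 07:00–08:30, 09:30–10:30, 11:00–12:00.
Isla → UTC: 10:00–12:30, 14:00–14:30, 15:00–16:30, 17:30–20:30.
Sven → UTC: 03:30–06:30, 07:30–09:30, 11:30–13:00.
Carlos ∩ Isla: 10:00–10:30, 11:00–12:00.
Carlos ∩ Isla ∩ Sven: 11:30–12:00.
Total common minutes: 30.

30 minutes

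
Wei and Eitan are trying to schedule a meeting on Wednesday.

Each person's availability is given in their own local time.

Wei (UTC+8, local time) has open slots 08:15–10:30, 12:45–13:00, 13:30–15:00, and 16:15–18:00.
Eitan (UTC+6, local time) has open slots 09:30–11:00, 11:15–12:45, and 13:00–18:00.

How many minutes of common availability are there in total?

195 minutes

Wei → UTC: 00:15–02:30, 04:45–05:00, 05:30–07:00, 08:15–10:00.
Eitan → UTC: 03:30–05:00, 05:15–06:45, 07:00–12:00.
Wei ∩ Eitan: 04:45–05:00, 05:30–06:45, 08:15–10:00.
Total common minutes: 15 + 75 + 105 = 195.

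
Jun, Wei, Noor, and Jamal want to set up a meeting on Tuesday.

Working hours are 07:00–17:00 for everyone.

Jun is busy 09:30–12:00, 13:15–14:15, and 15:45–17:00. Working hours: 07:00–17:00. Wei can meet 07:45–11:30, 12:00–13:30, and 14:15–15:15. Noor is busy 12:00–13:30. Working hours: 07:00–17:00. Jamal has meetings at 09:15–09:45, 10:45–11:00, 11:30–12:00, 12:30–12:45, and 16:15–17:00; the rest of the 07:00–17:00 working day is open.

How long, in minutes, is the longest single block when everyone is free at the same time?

90 minutes

Jun free within 07:00–17:00: 07:00–09:30, 12:00–13:15, 14:15–15:45.
Noor free within 07:00–17:00: 07:00–12:00, 13:30–17:00.
Jamal free within 07:00–17:00: 07:00–09:15, 09:45–10:45, 11:00–11:30, 12:00–12:30, 12:45–16:15.
Jun ∩ Wei: 07:45–09:30, 12:00–13:15, 14:15–15:15.
Jun ∩ Wei ∩ Noor: 07:45–09:30, 14:15–15:15.
Jun ∩ Wei ∩ Noor ∩ Jamal: 07:45–09:15, 14:15–15:15.
Common window lengths: 90, 60 min; longest is 90.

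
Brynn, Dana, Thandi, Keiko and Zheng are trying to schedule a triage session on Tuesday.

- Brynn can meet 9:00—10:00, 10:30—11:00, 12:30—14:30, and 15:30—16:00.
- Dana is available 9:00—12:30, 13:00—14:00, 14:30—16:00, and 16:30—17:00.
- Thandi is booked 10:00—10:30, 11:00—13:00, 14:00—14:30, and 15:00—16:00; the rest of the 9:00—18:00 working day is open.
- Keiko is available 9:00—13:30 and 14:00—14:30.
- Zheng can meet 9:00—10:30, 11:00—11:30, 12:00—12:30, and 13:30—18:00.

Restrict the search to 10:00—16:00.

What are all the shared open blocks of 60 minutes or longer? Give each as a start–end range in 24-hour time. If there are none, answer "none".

none

Thandi free within 09:00–18:00: 09:00–10:00, 10:30–11:00, 13:00–14:00, 14:30–15:00, 16:00–18:00.
Brynn ∩ Dana: 09:00–10:00, 10:30–11:00, 13:00–14:00, 15:30–16:00.
Brynn ∩ Dana ∩ Thandi: 09:00–10:00, 10:30–11:00, 13:00–14:00.
Brynn ∩ Dana ∩ Thandi ∩ Keiko: 09:00–10:00, 10:30–11:00, 13:00–13:30.
Brynn ∩ Dana ∩ Thandi ∩ Keiko ∩ Zheng: 09:00–10:00.
Restricted to 10:00–16:00: (none).
Windows ≥ 60 min: (none).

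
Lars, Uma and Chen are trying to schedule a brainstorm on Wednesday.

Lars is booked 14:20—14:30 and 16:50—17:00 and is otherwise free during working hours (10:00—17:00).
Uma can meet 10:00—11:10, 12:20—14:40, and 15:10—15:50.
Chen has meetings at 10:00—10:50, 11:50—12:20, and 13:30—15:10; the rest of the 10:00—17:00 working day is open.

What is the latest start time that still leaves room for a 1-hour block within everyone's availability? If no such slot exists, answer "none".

12:30

Lars free within 10:00–17:00: 10:00–14:20, 14:30–16:50.
Chen free within 10:00–17:00: 10:50–11:50, 12:20–13:30, 15:10–17:00.
Lars ∩ Uma: 10:00–11:10, 12:20–14:20, 14:30–14:40, 15:10–15:50.
Lars ∩ Uma ∩ Chen: 10:50–11:10, 12:20–13:30, 15:10–15:50.
Windows ≥ 60 min: 12:20–13:30.
Latest start in the last window 12:20–13:30 is 13:30 − 60 min = 12:30.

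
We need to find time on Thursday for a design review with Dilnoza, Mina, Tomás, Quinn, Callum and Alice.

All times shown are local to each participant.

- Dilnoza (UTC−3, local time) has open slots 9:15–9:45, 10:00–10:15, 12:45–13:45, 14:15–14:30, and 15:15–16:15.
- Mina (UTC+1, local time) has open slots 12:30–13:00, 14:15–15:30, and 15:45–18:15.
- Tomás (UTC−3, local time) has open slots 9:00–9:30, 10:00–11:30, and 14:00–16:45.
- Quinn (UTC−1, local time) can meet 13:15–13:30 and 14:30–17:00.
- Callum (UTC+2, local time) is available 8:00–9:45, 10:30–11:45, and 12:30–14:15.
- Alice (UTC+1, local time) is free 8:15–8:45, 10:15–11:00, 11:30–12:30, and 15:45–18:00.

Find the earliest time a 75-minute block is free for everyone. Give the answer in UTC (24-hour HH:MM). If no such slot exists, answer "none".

Dilnoza → UTC: 12:15–12:45, 13:00–13:15, 15:45–16:45, 17:15–17:30, 18:15–19:15.
Mina → UTC: 11:30–12:00, 13:15–14:30, 14:45–17:15.
Tomás → UTC: 12:00–12:30, 13:00–14:30, 17:00–19:45.
Quinn → UTC: 14:15–14:30, 15:30–18:00.
Callum → UTC: 06:00–07:45, 08:30–09:45, 10:30–12:15.
Alice → UTC: 07:15–07:45, 09:15–10:00, 10:30–11:30, 14:45–17:00.
Dilnoza ∩ Mina: 15:45–16:45.
Dilnoza ∩ Mina ∩ Tomás: (none).
Dilnoza ∩ Mina ∩ Tomás ∩ Quinn: (none).
Dilnoza ∩ Mina ∩ Tomás ∩ Quinn ∩ Callum: (none).
Dilnoza ∩ Mina ∩ Tomás ∩ Quinn ∩ Callum ∩ Alice: (none).
Windows ≥ 75 min: (none).

none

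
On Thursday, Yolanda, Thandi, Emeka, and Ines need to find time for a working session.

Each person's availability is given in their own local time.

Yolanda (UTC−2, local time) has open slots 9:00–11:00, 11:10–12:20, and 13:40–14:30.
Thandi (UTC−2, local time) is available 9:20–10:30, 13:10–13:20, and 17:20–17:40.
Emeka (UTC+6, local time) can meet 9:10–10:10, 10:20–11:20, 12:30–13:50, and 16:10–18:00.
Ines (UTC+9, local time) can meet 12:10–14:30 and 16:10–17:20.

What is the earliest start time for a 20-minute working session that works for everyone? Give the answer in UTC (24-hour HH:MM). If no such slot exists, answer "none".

Yolanda → UTC: 11:00–13:00, 13:10–14:20, 15:40–16:30.
Thandi → UTC: 11:20–12:30, 15:10–15:20, 19:20–19:40.
Emeka → UTC: 03:10–04:10, 04:20–05:20, 06:30–07:50, 10:10–12:00.
Ines → UTC: 03:10–05:30, 07:10–08:20.
Yolanda ∩ Thandi: 11:20–12:30.
Yolanda ∩ Thandi ∩ Emeka: 11:20–12:00.
Yolanda ∩ Thandi ∩ Emeka ∩ Ines: (none).
Windows ≥ 20 min: (none).

none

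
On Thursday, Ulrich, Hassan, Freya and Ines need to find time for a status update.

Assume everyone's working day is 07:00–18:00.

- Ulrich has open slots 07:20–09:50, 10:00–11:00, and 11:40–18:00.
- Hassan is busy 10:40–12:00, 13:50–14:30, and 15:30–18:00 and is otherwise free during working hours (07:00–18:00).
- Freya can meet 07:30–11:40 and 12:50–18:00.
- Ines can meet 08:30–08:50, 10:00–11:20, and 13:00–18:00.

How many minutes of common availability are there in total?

170 minutes

Hassan free within 07:00–18:00: 07:00–10:40, 12:00–13:50, 14:30–15:30.
Ulrich ∩ Hassan: 07:20–09:50, 10:00–10:40, 12:00–13:50, 14:30–15:30.
Ulrich ∩ Hassan ∩ Freya: 07:30–09:50, 10:00–10:40, 12:50–13:50, 14:30–15:30.
Ulrich ∩ Hassan ∩ Freya ∩ Ines: 08:30–08:50, 10:00–10:40, 13:00–13:50, 14:30–15:30.
Total common minutes: 20 + 40 + 50 + 60 = 170.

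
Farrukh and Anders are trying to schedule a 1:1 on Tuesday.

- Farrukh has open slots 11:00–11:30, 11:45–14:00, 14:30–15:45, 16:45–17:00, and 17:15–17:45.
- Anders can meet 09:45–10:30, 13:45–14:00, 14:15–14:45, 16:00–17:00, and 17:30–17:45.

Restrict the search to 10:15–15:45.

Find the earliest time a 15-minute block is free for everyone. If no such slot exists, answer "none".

13:45

Farrukh ∩ Anders: 13:45–14:00, 14:30–14:45, 16:45–17:00, 17:30–17:45.
Restricted to 10:15–15:45: 13:45–14:00, 14:30–14:45.
Windows ≥ 15 min: 13:45–14:00, 14:30–14:45.
Earliest such window starts at 13:45.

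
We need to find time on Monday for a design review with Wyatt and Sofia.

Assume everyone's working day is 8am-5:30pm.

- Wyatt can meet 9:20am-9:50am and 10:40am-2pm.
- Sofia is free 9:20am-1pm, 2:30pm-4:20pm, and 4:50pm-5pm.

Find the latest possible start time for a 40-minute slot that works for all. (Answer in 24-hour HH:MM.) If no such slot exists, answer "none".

12:20

Wyatt ∩ Sofia: 09:20–09:50, 10:40–13:00.
Windows ≥ 40 min: 10:40–13:00.
Latest start in the last window 10:40–13:00 is 13:00 − 40 min = 12:20.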